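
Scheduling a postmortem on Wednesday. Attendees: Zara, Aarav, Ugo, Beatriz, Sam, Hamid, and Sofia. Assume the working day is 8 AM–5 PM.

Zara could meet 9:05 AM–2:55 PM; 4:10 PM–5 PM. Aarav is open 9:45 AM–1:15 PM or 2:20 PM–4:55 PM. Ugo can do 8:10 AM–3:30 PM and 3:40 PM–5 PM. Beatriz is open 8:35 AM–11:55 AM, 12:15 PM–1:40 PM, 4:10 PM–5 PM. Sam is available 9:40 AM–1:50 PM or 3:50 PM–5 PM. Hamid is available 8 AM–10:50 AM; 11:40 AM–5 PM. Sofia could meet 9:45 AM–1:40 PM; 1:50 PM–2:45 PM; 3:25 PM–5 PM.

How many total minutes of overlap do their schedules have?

Zara ∩ Aarav: 09:45-13:15, 14:20-14:55, 16:10-16:55.
Zara ∩ Aarav ∩ Ugo: 09:45-13:15, 14:20-14:55, 16:10-16:55.
Zara ∩ Aarav ∩ Ugo ∩ Beatriz: 09:45-11:55, 12:15-13:15, 16:10-16:55.
Zara ∩ Aarav ∩ Ugo ∩ Beatriz ∩ Sam: 09:45-11:55, 12:15-13:15, 16:10-16:55.
Zara ∩ Aarav ∩ Ugo ∩ Beatriz ∩ Sam ∩ Hamid: 09:45-10:50, 11:40-11:55, 12:15-13:15, 16:10-16:55.
Zara ∩ Aarav ∩ Ugo ∩ Beatriz ∩ Sam ∩ Hamid ∩ Sofia: 09:45-10:50, 11:40-11:55, 12:15-13:15, 16:10-16:55.
So the common availability across everyone is 09:45-10:50, 11:40-11:55, 12:15-13:15, 16:10-16:55.
Summing the common windows: 65 + 15 + 60 + 45 = 185 minutes.

185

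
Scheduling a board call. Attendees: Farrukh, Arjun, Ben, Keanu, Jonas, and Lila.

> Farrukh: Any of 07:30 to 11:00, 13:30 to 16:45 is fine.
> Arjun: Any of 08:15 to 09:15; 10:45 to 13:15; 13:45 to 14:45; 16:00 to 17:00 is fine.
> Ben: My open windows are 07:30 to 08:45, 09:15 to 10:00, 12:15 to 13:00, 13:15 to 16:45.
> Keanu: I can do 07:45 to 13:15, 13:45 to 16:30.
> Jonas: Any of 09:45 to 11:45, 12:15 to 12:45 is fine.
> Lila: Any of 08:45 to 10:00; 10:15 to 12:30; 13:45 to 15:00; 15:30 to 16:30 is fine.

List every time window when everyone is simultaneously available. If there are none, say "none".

none

Farrukh ∩ Arjun: 08:15-09:15, 10:45-11:00, 13:45-14:45, 16:00-16:45.
Farrukh ∩ Arjun ∩ Ben: 08:15-08:45, 13:45-14:45, 16:00-16:45.
Farrukh ∩ Arjun ∩ Ben ∩ Keanu: 08:15-08:45, 13:45-14:45, 16:00-16:30.
Farrukh ∩ Arjun ∩ Ben ∩ Keanu ∩ Jonas: ∅.
Farrukh ∩ Arjun ∩ Ben ∩ Keanu ∩ Jonas ∩ Lila: ∅.
There is no time when everyone is free.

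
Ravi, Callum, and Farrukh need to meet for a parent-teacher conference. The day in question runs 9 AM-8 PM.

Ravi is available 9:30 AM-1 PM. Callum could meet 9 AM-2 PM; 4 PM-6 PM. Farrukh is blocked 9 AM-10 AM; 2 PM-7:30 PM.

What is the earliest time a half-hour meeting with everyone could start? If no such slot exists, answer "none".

Ravi free: 09:30-13:00.
Callum free: 09:00-14:00, 16:00-18:00.
Farrukh free: 10:00-14:00, 19:30-20:00 (invert busy blocks within the working day).
Ravi ∩ Callum: 09:30-13:00.
Ravi ∩ Callum ∩ Farrukh: 10:00-13:00.
The first common window of at least 30 minutes is 10:00-13:00, so the earliest start is 10:00.

10:00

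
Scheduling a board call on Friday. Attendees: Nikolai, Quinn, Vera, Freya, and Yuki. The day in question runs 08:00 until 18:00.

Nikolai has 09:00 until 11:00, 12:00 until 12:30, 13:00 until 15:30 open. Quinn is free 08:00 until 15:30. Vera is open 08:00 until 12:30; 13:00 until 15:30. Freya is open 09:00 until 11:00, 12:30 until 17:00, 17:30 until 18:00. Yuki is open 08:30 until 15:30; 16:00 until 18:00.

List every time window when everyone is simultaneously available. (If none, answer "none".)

09:00-11:00, 13:00-15:30

Nikolai ∩ Quinn: 09:00-11:00, 12:00-12:30, 13:00-15:30.
Nikolai ∩ Quinn ∩ Vera: 09:00-11:00, 12:00-12:30, 13:00-15:30.
Nikolai ∩ Quinn ∩ Vera ∩ Freya: 09:00-11:00, 13:00-15:30.
Nikolai ∩ Quinn ∩ Vera ∩ Freya ∩ Yuki: 09:00-11:00, 13:00-15:30.
Those are the intersection windows.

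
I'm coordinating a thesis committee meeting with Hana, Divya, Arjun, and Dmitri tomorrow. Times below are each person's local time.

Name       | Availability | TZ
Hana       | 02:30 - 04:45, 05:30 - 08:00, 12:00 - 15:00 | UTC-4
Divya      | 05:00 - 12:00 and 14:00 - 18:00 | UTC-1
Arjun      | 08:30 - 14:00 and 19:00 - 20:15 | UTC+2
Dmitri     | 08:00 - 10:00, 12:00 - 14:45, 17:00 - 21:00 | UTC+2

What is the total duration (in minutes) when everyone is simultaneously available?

Hana in UTC: 06:30-08:45, 09:30-12:00, 16:00-19:00 (add 4h to convert from UTC-4).
Divya in UTC: 06:00-13:00, 15:00-19:00 (add 1h to convert from UTC-1).
Arjun in UTC: 06:30-12:00, 17:00-18:15 (subtract 2h to convert from UTC+2).
Dmitri in UTC: 06:00-08:00, 10:00-12:45, 15:00-19:00 (subtract 2h to convert from UTC+2).
Hana ∩ Divya: 06:30-08:45, 09:30-12:00, 16:00-19:00.
Hana ∩ Divya ∩ Arjun: 06:30-08:45, 09:30-12:00, 17:00-18:15.
Hana ∩ Divya ∩ Arjun ∩ Dmitri: 06:30-08:00, 10:00-12:00, 17:00-18:15.
Those are the intersection windows.
Summing the common windows: 90 + 120 + 75 = 285 minutes.

285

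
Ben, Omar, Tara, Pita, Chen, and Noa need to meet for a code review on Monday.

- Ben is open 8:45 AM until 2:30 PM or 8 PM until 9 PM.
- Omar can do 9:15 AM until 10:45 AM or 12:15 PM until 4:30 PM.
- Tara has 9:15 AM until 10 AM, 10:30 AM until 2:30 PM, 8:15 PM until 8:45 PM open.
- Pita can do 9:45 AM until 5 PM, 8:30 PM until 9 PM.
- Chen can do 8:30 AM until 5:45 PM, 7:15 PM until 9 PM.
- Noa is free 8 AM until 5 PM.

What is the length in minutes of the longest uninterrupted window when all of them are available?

135

Ben ∩ Omar: 09:15-10:45, 12:15-14:30.
Ben ∩ Omar ∩ Tara: 09:15-10:00, 10:30-10:45, 12:15-14:30.
Ben ∩ Omar ∩ Tara ∩ Pita: 09:45-10:00, 10:30-10:45, 12:15-14:30.
Ben ∩ Omar ∩ Tara ∩ Pita ∩ Chen: 09:45-10:00, 10:30-10:45, 12:15-14:30.
Ben ∩ Omar ∩ Tara ∩ Pita ∩ Chen ∩ Noa: 09:45-10:00, 10:30-10:45, 12:15-14:30.
So the common availability across everyone is 09:45-10:00, 10:30-10:45, 12:15-14:30.
The longest is 12:15-14:30 at 135 minutes.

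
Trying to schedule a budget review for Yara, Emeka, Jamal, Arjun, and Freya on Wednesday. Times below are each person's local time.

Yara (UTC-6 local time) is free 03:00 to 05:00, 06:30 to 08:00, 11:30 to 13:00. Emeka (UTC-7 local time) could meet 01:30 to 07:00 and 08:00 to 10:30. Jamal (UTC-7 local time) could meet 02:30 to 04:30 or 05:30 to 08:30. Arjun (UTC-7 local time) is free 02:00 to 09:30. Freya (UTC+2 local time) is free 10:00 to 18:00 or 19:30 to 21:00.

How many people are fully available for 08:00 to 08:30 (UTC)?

1

Yara in UTC: 09:00-11:00, 12:30-14:00, 17:30-19:00 (add 6h to convert from UTC-6).
Emeka in UTC: 08:30-14:00, 15:00-17:30 (add 7h to convert from UTC-7).
Jamal in UTC: 09:30-11:30, 12:30-15:30 (add 7h to convert from UTC-7).
Arjun in UTC: 09:00-16:30 (add 7h to convert from UTC-7).
Freya in UTC: 08:00-16:00, 17:30-19:00 (subtract 2h to convert from UTC+2).
Freya can make the full 08:00-08:30 slot — that's 1.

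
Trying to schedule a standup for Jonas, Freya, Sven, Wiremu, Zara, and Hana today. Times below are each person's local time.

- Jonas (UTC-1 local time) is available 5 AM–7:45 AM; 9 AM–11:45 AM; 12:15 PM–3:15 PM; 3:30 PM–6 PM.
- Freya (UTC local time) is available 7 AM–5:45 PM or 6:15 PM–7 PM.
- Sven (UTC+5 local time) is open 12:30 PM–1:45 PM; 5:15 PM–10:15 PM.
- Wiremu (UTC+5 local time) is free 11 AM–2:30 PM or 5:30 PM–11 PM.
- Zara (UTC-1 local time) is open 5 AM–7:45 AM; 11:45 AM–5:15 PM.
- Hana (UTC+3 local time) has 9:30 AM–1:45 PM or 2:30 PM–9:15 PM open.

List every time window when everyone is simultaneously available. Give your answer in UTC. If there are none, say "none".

07:30-08:45, 13:15-16:15, 16:30-17:15

Jonas in UTC: 06:00-08:45, 10:00-12:45, 13:15-16:15, 16:30-19:00 (add 1h to convert from UTC-1).
Freya in UTC: 07:00-17:45, 18:15-19:00.
Sven in UTC: 07:30-08:45, 12:15-17:15 (subtract 5h to convert from UTC+5).
Wiremu in UTC: 06:00-09:30, 12:30-18:00 (subtract 5h to convert from UTC+5).
Zara in UTC: 06:00-08:45, 12:45-18:15 (add 1h to convert from UTC-1).
Hana in UTC: 06:30-10:45, 11:30-18:15 (subtract 3h to convert from UTC+3).
Jonas ∩ Freya: 07:00-08:45, 10:00-12:45, 13:15-16:15, 16:30-17:45, 18:15-19:00.
Jonas ∩ Freya ∩ Sven: 07:30-08:45, 12:15-12:45, 13:15-16:15, 16:30-17:15.
Jonas ∩ Freya ∩ Sven ∩ Wiremu: 07:30-08:45, 12:30-12:45, 13:15-16:15, 16:30-17:15.
Jonas ∩ Freya ∩ Sven ∩ Wiremu ∩ Zara: 07:30-08:45, 13:15-16:15, 16:30-17:15.
Jonas ∩ Freya ∩ Sven ∩ Wiremu ∩ Zara ∩ Hana: 07:30-08:45, 13:15-16:15, 16:30-17:15.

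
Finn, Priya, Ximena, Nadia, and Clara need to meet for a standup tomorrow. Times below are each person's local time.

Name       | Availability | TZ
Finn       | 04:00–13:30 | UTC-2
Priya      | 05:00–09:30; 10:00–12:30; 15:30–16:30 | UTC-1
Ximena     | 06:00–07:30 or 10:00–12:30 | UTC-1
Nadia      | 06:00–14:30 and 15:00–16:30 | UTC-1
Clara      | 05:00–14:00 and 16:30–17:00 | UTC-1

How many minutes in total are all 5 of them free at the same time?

240

Finn in UTC: 06:00-15:30 (add 2h to convert from UTC-2).
Priya in UTC: 06:00-10:30, 11:00-13:30, 16:30-17:30 (add 1h to convert from UTC-1).
Ximena in UTC: 07:00-08:30, 11:00-13:30 (add 1h to convert from UTC-1).
Nadia in UTC: 07:00-15:30, 16:00-17:30 (add 1h to convert from UTC-1).
Clara in UTC: 06:00-15:00, 17:30-18:00 (add 1h to convert from UTC-1).
Finn ∩ Priya: 06:00-10:30, 11:00-13:30.
Finn ∩ Priya ∩ Ximena: 07:00-08:30, 11:00-13:30.
Finn ∩ Priya ∩ Ximena ∩ Nadia: 07:00-08:30, 11:00-13:30.
Finn ∩ Priya ∩ Ximena ∩ Nadia ∩ Clara: 07:00-08:30, 11:00-13:30.
Summing the common windows: 90 + 150 = 240 minutes.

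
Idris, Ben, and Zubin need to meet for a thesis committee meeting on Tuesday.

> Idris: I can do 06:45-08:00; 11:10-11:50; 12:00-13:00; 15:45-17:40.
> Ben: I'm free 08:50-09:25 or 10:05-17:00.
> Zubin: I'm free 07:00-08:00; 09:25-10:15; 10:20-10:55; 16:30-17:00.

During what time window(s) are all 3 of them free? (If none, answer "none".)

16:30-17:00

Idris ∩ Ben: 11:10-11:50, 12:00-13:00, 15:45-17:00.
Idris ∩ Ben ∩ Zubin: 16:30-17:00.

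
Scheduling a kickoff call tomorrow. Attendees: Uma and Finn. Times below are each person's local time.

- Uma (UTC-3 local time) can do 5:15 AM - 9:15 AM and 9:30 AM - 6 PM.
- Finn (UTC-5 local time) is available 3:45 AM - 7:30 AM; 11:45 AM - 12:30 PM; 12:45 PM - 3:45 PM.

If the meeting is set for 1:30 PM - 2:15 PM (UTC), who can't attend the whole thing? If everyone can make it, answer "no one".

Uma in UTC: 08:15-12:15, 12:30-21:00 (add 3h to convert from UTC-3).
Finn in UTC: 08:45-12:30, 16:45-17:30, 17:45-20:45 (add 5h to convert from UTC-5).
Uma: free for 13:30-14:15. Finn: not fully free for 13:30-14:15.

Finn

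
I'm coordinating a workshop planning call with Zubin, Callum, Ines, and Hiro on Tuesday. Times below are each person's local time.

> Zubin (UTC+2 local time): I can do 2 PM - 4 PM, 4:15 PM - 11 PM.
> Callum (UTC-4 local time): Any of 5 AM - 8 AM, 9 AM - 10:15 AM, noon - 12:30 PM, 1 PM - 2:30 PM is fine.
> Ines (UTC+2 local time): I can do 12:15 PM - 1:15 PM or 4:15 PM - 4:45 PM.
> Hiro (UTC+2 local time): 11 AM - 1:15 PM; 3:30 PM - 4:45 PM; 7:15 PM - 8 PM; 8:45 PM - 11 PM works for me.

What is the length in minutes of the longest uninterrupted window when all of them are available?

Zubin in UTC: 12:00-14:00, 14:15-21:00 (subtract 2h to convert from UTC+2).
Callum in UTC: 09:00-12:00, 13:00-14:15, 16:00-16:30, 17:00-18:30 (add 4h to convert from UTC-4).
Ines in UTC: 10:15-11:15, 14:15-14:45 (subtract 2h to convert from UTC+2).
Hiro in UTC: 09:00-11:15, 13:30-14:45, 17:15-18:00, 18:45-21:00 (subtract 2h to convert from UTC+2).
Zubin ∩ Callum: 13:00-14:00, 16:00-16:30, 17:00-18:30.
Zubin ∩ Callum ∩ Ines: ∅.
Zubin ∩ Callum ∩ Ines ∩ Hiro: ∅.
There is no time when everyone is free.
No common window exists, so the longest block is 0 minutes.

0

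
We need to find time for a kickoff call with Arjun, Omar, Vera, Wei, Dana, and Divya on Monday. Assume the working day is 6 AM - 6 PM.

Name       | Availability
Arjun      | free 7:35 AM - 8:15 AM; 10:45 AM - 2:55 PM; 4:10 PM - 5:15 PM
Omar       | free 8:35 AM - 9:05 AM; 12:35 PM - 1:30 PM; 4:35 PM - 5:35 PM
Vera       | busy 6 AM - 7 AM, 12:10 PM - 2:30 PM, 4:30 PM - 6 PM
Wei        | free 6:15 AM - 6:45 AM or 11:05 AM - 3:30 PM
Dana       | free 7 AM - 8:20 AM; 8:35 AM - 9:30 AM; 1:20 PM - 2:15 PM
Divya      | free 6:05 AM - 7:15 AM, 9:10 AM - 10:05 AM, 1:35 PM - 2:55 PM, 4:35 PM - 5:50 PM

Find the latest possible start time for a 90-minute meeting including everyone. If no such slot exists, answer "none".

Arjun free: 07:35-08:15, 10:45-14:55, 16:10-17:15.
Omar free: 08:35-09:05, 12:35-13:30, 16:35-17:35.
Vera free: 07:00-12:10, 14:30-16:30 (invert busy blocks within the working day).
Wei free: 06:15-06:45, 11:05-15:30.
Dana free: 07:00-08:20, 08:35-09:30, 13:20-14:15.
Divya free: 06:05-07:15, 09:10-10:05, 13:35-14:55, 16:35-17:50.
Arjun ∩ Omar: 12:35-13:30, 16:35-17:15.
Arjun ∩ Omar ∩ Vera: ∅.
Arjun ∩ Omar ∩ Vera ∩ Wei: ∅.
Arjun ∩ Omar ∩ Vera ∩ Wei ∩ Dana: ∅.
Arjun ∩ Omar ∩ Vera ∩ Wei ∩ Dana ∩ Divya: ∅.
There is no time when everyone is free.
No common window is at least 90 minutes long.

none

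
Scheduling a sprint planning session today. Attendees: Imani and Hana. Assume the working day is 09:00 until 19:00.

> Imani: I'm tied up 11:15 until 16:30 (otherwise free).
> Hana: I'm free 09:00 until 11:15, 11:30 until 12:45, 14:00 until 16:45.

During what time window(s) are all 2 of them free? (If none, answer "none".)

09:00-11:15, 16:30-16:45

Imani free: 09:00-11:15, 16:30-19:00 (invert busy blocks within the working day).
Hana free: 09:00-11:15, 11:30-12:45, 14:00-16:45.
Imani ∩ Hana: 09:00-11:15, 16:30-16:45.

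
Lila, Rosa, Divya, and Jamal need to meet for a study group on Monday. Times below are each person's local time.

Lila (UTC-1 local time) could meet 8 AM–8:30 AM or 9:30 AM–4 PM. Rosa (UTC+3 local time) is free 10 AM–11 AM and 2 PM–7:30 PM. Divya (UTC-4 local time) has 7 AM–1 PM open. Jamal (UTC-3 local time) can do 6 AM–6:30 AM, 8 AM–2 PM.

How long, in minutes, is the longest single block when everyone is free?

Lila in UTC: 09:00-09:30, 10:30-17:00 (add 1h to convert from UTC-1).
Rosa in UTC: 07:00-08:00, 11:00-16:30 (subtract 3h to convert from UTC+3).
Divya in UTC: 11:00-17:00 (add 4h to convert from UTC-4).
Jamal in UTC: 09:00-09:30, 11:00-17:00 (add 3h to convert from UTC-3).
Lila ∩ Rosa: 11:00-16:30.
Lila ∩ Rosa ∩ Divya: 11:00-16:30.
Lila ∩ Rosa ∩ Divya ∩ Jamal: 11:00-16:30.
So the common availability across everyone is 11:00-16:30.
The longest is 11:00-16:30 at 330 minutes.

330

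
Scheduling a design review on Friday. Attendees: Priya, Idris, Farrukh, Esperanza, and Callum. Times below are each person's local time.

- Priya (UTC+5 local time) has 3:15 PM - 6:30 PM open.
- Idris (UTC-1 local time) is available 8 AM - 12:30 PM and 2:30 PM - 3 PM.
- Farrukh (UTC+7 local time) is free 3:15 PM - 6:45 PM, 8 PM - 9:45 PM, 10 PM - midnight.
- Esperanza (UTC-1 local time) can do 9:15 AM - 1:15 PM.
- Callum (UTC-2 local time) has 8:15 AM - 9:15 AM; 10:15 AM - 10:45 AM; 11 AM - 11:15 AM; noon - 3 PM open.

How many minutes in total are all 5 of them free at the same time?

Priya in UTC: 10:15-13:30 (subtract 5h to convert from UTC+5).
Idris in UTC: 09:00-13:30, 15:30-16:00 (add 1h to convert from UTC-1).
Farrukh in UTC: 08:15-11:45, 13:00-14:45, 15:00-17:00 (subtract 7h to convert from UTC+7).
Esperanza in UTC: 10:15-14:15 (add 1h to convert from UTC-1).
Callum in UTC: 10:15-11:15, 12:15-12:45, 13:00-13:15, 14:00-17:00 (add 2h to convert from UTC-2).
Priya ∩ Idris: 10:15-13:30.
Priya ∩ Idris ∩ Farrukh: 10:15-11:45, 13:00-13:30.
Priya ∩ Idris ∩ Farrukh ∩ Esperanza: 10:15-11:45, 13:00-13:30.
Priya ∩ Idris ∩ Farrukh ∩ Esperanza ∩ Callum: 10:15-11:15, 13:00-13:15.
Summing the common windows: 60 + 15 = 75 minutes.

75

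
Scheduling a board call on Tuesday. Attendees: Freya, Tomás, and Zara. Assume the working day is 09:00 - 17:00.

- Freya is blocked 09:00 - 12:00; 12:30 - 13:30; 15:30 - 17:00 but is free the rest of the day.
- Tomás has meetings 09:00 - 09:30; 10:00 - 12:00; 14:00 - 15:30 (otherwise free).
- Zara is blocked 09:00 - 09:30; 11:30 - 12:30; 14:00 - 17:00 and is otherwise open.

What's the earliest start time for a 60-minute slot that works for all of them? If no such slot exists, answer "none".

none

Freya free: 12:00-12:30, 13:30-15:30 (invert busy blocks within the working day).
Tomás free: 09:30-10:00, 12:00-14:00, 15:30-17:00 (invert busy blocks within the working day).
Zara free: 09:30-11:30, 12:30-14:00 (invert busy blocks within the working day).
Freya ∩ Tomás: 12:00-12:30, 13:30-14:00.
Freya ∩ Tomás ∩ Zara: 13:30-14:00.
No common window is at least 60 minutes long.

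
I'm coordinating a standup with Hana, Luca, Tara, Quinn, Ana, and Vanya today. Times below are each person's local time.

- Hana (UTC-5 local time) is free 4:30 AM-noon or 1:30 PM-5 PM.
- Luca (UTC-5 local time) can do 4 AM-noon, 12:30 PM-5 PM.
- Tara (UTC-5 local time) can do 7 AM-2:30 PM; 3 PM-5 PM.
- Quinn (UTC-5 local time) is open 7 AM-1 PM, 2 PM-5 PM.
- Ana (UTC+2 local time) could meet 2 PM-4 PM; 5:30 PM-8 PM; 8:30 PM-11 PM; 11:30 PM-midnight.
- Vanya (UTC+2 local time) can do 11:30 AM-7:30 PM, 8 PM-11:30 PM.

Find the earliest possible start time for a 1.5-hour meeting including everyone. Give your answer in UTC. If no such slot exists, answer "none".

12:00

Hana in UTC: 09:30-17:00, 18:30-22:00 (add 5h to convert from UTC-5).
Luca in UTC: 09:00-17:00, 17:30-22:00 (add 5h to convert from UTC-5).
Tara in UTC: 12:00-19:30, 20:00-22:00 (add 5h to convert from UTC-5).
Quinn in UTC: 12:00-18:00, 19:00-22:00 (add 5h to convert from UTC-5).
Ana in UTC: 12:00-14:00, 15:30-18:00, 18:30-21:00, 21:30-22:00 (subtract 2h to convert from UTC+2).
Vanya in UTC: 09:30-17:30, 18:00-21:30 (subtract 2h to convert from UTC+2).
Hana ∩ Luca: 09:30-17:00, 18:30-22:00.
Hana ∩ Luca ∩ Tara: 12:00-17:00, 18:30-19:30, 20:00-22:00.
Hana ∩ Luca ∩ Tara ∩ Quinn: 12:00-17:00, 19:00-19:30, 20:00-22:00.
Hana ∩ Luca ∩ Tara ∩ Quinn ∩ Ana: 12:00-14:00, 15:30-17:00, 19:00-19:30, 20:00-21:00, 21:30-22:00.
Hana ∩ Luca ∩ Tara ∩ Quinn ∩ Ana ∩ Vanya: 12:00-14:00, 15:30-17:00, 19:00-19:30, 20:00-21:00.
The first common window of at least 90 minutes is 12:00-14:00, so the earliest start is 12:00.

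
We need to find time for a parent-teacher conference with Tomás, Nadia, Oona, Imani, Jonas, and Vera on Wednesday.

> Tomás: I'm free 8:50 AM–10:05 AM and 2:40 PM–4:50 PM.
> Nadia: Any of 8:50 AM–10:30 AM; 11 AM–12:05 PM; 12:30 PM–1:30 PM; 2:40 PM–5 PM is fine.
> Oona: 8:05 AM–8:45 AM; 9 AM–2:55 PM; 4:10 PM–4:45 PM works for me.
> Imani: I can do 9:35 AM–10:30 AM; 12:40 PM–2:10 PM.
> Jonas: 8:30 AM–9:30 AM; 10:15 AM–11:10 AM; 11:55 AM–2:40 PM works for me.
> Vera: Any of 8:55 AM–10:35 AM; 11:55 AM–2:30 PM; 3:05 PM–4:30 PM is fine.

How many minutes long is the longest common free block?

0

Tomás ∩ Nadia: 08:50-10:05, 14:40-16:50.
Tomás ∩ Nadia ∩ Oona: 09:00-10:05, 14:40-14:55, 16:10-16:45.
Tomás ∩ Nadia ∩ Oona ∩ Imani: 09:35-10:05.
Tomás ∩ Nadia ∩ Oona ∩ Imani ∩ Jonas: ∅.
Tomás ∩ Nadia ∩ Oona ∩ Imani ∩ Jonas ∩ Vera: ∅.
There is no time when everyone is free.
No common window exists, so the longest block is 0 minutes.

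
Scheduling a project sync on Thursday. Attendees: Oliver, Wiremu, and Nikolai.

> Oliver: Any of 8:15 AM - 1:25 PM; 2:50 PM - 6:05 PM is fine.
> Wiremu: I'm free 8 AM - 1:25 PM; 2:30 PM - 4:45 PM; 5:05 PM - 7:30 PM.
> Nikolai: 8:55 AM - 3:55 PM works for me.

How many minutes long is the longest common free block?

Oliver ∩ Wiremu: 08:15-13:25, 14:50-16:45, 17:05-18:05.
Oliver ∩ Wiremu ∩ Nikolai: 08:55-13:25, 14:50-15:55.
The longest is 08:55-13:25 at 270 minutes.

270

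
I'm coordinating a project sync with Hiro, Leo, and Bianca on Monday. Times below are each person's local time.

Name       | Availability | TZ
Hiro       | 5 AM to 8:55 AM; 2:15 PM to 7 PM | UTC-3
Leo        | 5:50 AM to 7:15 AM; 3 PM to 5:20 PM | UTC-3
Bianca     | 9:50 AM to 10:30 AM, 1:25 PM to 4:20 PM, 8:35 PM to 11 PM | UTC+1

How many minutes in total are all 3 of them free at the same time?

Hiro in UTC: 08:00-11:55, 17:15-22:00 (add 3h to convert from UTC-3).
Leo in UTC: 08:50-10:15, 18:00-20:20 (add 3h to convert from UTC-3).
Bianca in UTC: 08:50-09:30, 12:25-15:20, 19:35-22:00 (subtract 1h to convert from UTC+1).
Hiro ∩ Leo: 08:50-10:15, 18:00-20:20.
Hiro ∩ Leo ∩ Bianca: 08:50-09:30, 19:35-20:20.
So the common availability across everyone is 08:50-09:30, 19:35-20:20.
Summing the common windows: 40 + 45 = 85 minutes.

85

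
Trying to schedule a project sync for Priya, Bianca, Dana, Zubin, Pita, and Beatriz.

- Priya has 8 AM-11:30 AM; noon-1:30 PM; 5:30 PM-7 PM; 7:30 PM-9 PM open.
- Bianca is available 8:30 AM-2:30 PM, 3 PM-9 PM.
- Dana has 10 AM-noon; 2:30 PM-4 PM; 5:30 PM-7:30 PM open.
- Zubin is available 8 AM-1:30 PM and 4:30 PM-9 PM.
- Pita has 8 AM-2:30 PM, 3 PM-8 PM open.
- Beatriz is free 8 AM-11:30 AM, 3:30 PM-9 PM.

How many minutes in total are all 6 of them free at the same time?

180

Priya ∩ Bianca: 08:30-11:30, 12:00-13:30, 17:30-19:00, 19:30-21:00.
Priya ∩ Bianca ∩ Dana: 10:00-11:30, 17:30-19:00.
Priya ∩ Bianca ∩ Dana ∩ Zubin: 10:00-11:30, 17:30-19:00.
Priya ∩ Bianca ∩ Dana ∩ Zubin ∩ Pita: 10:00-11:30, 17:30-19:00.
Priya ∩ Bianca ∩ Dana ∩ Zubin ∩ Pita ∩ Beatriz: 10:00-11:30, 17:30-19:00.
So the common availability across everyone is 10:00-11:30, 17:30-19:00.
Summing the common windows: 90 + 90 = 180 minutes.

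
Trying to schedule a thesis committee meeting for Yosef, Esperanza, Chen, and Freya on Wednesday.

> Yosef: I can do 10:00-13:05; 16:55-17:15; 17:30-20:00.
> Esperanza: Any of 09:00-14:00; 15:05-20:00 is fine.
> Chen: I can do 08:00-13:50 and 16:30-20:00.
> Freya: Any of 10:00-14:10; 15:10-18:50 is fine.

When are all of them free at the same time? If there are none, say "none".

10:00-13:05, 16:55-17:15, 17:30-18:50

Yosef ∩ Esperanza: 10:00-13:05, 16:55-17:15, 17:30-20:00.
Yosef ∩ Esperanza ∩ Chen: 10:00-13:05, 16:55-17:15, 17:30-20:00.
Yosef ∩ Esperanza ∩ Chen ∩ Freya: 10:00-13:05, 16:55-17:15, 17:30-18:50.
Those are the intersection windows.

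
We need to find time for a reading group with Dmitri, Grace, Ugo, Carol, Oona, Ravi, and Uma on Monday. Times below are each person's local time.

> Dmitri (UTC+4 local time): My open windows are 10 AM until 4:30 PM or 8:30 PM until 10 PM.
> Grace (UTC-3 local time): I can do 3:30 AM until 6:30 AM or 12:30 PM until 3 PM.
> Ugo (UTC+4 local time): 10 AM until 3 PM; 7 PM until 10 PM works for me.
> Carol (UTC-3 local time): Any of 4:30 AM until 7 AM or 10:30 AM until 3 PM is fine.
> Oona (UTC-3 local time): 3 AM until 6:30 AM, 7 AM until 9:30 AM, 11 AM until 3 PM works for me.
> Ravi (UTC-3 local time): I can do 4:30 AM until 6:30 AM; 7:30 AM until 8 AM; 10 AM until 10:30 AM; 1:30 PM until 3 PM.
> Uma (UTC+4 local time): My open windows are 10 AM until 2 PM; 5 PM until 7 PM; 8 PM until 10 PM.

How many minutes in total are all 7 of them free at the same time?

Dmitri in UTC: 06:00-12:30, 16:30-18:00 (subtract 4h to convert from UTC+4).
Grace in UTC: 06:30-09:30, 15:30-18:00 (add 3h to convert from UTC-3).
Ugo in UTC: 06:00-11:00, 15:00-18:00 (subtract 4h to convert from UTC+4).
Carol in UTC: 07:30-10:00, 13:30-18:00 (add 3h to convert from UTC-3).
Oona in UTC: 06:00-09:30, 10:00-12:30, 14:00-18:00 (add 3h to convert from UTC-3).
Ravi in UTC: 07:30-09:30, 10:30-11:00, 13:00-13:30, 16:30-18:00 (add 3h to convert from UTC-3).
Uma in UTC: 06:00-10:00, 13:00-15:00, 16:00-18:00 (subtract 4h to convert from UTC+4).
Dmitri ∩ Grace: 06:30-09:30, 16:30-18:00.
Dmitri ∩ Grace ∩ Ugo: 06:30-09:30, 16:30-18:00.
Dmitri ∩ Grace ∩ Ugo ∩ Carol: 07:30-09:30, 16:30-18:00.
Dmitri ∩ Grace ∩ Ugo ∩ Carol ∩ Oona: 07:30-09:30, 16:30-18:00.
Dmitri ∩ Grace ∩ Ugo ∩ Carol ∩ Oona ∩ Ravi: 07:30-09:30, 16:30-18:00.
Dmitri ∩ Grace ∩ Ugo ∩ Carol ∩ Oona ∩ Ravi ∩ Uma: 07:30-09:30, 16:30-18:00.
Summing the common windows: 120 + 90 = 210 minutes.

210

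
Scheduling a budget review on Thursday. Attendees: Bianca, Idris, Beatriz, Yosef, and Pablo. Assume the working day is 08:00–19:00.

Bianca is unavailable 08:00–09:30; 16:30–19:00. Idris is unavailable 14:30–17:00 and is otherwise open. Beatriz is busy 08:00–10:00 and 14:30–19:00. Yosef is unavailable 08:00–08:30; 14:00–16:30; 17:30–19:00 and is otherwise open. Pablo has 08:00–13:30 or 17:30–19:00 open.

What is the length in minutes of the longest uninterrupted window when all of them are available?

Bianca free: 09:30-16:30 (invert busy blocks within the working day).
Idris free: 08:00-14:30, 17:00-19:00 (invert busy blocks within the working day).
Beatriz free: 10:00-14:30 (invert busy blocks within the working day).
Yosef free: 08:30-14:00, 16:30-17:30 (invert busy blocks within the working day).
Pablo free: 08:00-13:30, 17:30-19:00.
Bianca ∩ Idris: 09:30-14:30.
Bianca ∩ Idris ∩ Beatriz: 10:00-14:30.
Bianca ∩ Idris ∩ Beatriz ∩ Yosef: 10:00-14:00.
Bianca ∩ Idris ∩ Beatriz ∩ Yosef ∩ Pablo: 10:00-13:30.
So the common availability across everyone is 10:00-13:30.
The longest is 10:00-13:30 at 210 minutes.

210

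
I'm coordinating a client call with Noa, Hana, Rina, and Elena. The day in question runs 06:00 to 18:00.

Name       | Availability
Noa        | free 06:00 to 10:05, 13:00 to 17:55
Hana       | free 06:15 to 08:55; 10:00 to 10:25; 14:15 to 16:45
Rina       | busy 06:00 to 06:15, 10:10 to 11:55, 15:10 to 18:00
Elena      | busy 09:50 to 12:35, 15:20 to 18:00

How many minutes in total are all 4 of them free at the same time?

215

Noa free: 06:00-10:05, 13:00-17:55.
Hana free: 06:15-08:55, 10:00-10:25, 14:15-16:45.
Rina free: 06:15-10:10, 11:55-15:10 (invert busy blocks within the working day).
Elena free: 06:00-09:50, 12:35-15:20 (invert busy blocks within the working day).
Noa ∩ Hana: 06:15-08:55, 10:00-10:05, 14:15-16:45.
Noa ∩ Hana ∩ Rina: 06:15-08:55, 10:00-10:05, 14:15-15:10.
Noa ∩ Hana ∩ Rina ∩ Elena: 06:15-08:55, 14:15-15:10.
Those are the intersection windows.
Summing the common windows: 160 + 55 = 215 minutes.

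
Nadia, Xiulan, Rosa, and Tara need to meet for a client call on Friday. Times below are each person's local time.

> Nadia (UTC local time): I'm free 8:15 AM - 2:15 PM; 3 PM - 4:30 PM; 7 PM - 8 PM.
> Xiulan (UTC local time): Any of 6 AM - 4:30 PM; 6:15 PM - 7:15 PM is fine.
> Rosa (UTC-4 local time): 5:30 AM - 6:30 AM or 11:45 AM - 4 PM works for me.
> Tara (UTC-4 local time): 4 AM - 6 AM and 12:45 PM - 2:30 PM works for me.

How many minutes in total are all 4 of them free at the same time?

30

Nadia in UTC: 08:15-14:15, 15:00-16:30, 19:00-20:00.
Xiulan in UTC: 06:00-16:30, 18:15-19:15.
Rosa in UTC: 09:30-10:30, 15:45-20:00 (add 4h to convert from UTC-4).
Tara in UTC: 08:00-10:00, 16:45-18:30 (add 4h to convert from UTC-4).
Nadia ∩ Xiulan: 08:15-14:15, 15:00-16:30, 19:00-19:15.
Nadia ∩ Xiulan ∩ Rosa: 09:30-10:30, 15:45-16:30, 19:00-19:15.
Nadia ∩ Xiulan ∩ Rosa ∩ Tara: 09:30-10:00.
That's a single block of 30 minutes.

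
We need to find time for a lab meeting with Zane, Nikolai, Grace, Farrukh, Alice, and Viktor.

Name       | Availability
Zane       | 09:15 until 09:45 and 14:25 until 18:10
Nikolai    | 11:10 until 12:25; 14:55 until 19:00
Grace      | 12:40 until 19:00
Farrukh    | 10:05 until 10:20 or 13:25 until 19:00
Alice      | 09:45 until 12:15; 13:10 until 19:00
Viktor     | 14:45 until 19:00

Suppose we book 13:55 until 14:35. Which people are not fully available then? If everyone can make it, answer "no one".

Nikolai, Viktor, Zane

Zane: not fully free for 13:55-14:35. Nikolai: not fully free for 13:55-14:35. Grace: free for 13:55-14:35. Farrukh: free for 13:55-14:35. Alice: free for 13:55-14:35. Viktor: not fully free for 13:55-14:35.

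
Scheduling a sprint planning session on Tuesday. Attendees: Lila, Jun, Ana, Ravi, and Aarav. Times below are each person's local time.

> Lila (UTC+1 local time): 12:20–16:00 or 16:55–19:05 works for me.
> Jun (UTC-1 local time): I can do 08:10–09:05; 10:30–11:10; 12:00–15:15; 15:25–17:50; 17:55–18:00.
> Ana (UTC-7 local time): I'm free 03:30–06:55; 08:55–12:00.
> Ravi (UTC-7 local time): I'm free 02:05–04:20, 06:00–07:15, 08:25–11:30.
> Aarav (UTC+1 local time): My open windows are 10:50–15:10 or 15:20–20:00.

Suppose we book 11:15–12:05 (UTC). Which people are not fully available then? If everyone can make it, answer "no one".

Lila in UTC: 11:20-15:00, 15:55-18:05 (subtract 1h to convert from UTC+1).
Jun in UTC: 09:10-10:05, 11:30-12:10, 13:00-16:15, 16:25-18:50, 18:55-19:00 (add 1h to convert from UTC-1).
Ana in UTC: 10:30-13:55, 15:55-19:00 (add 7h to convert from UTC-7).
Ravi in UTC: 09:05-11:20, 13:00-14:15, 15:25-18:30 (add 7h to convert from UTC-7).
Aarav in UTC: 09:50-14:10, 14:20-19:00 (subtract 1h to convert from UTC+1).
Lila: not fully free for 11:15-12:05. Jun: not fully free for 11:15-12:05. Ana: free for 11:15-12:05. Ravi: not fully free for 11:15-12:05. Aarav: free for 11:15-12:05.

Jun, Lila, Ravi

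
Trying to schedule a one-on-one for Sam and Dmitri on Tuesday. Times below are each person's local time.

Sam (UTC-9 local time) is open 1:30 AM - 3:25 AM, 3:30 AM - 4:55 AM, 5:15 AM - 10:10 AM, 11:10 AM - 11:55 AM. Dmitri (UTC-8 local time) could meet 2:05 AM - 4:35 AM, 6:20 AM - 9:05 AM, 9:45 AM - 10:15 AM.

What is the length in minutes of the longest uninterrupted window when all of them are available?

165

Sam in UTC: 10:30-12:25, 12:30-13:55, 14:15-19:10, 20:10-20:55 (add 9h to convert from UTC-9).
Dmitri in UTC: 10:05-12:35, 14:20-17:05, 17:45-18:15 (add 8h to convert from UTC-8).
Sam ∩ Dmitri: 10:30-12:25, 12:30-12:35, 14:20-17:05, 17:45-18:15.
So the common availability across everyone is 10:30-12:25, 12:30-12:35, 14:20-17:05, 17:45-18:15.
The longest is 14:20-17:05 at 165 minutes.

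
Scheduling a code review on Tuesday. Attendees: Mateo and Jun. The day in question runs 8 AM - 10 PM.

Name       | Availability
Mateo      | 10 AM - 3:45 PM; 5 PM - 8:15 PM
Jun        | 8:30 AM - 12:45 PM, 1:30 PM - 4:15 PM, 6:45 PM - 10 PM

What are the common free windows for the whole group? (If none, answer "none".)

10:00-12:45, 13:30-15:45, 18:45-20:15

Mateo ∩ Jun: 10:00-12:45, 13:30-15:45, 18:45-20:15.
Those are the intersection windows.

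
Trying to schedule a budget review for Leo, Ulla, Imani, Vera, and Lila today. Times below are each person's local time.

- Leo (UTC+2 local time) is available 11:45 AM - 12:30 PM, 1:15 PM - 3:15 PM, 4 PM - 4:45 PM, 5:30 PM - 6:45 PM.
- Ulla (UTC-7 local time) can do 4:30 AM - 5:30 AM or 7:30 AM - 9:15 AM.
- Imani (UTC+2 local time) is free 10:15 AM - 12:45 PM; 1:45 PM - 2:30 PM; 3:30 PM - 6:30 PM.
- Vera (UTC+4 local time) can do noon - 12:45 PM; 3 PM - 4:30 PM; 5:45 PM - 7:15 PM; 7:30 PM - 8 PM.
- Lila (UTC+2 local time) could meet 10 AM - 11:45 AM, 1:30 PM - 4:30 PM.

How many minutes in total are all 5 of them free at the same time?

Leo in UTC: 09:45-10:30, 11:15-13:15, 14:00-14:45, 15:30-16:45 (subtract 2h to convert from UTC+2).
Ulla in UTC: 11:30-12:30, 14:30-16:15 (add 7h to convert from UTC-7).
Imani in UTC: 08:15-10:45, 11:45-12:30, 13:30-16:30 (subtract 2h to convert from UTC+2).
Vera in UTC: 08:00-08:45, 11:00-12:30, 13:45-15:15, 15:30-16:00 (subtract 4h to convert from UTC+4).
Lila in UTC: 08:00-09:45, 11:30-14:30 (subtract 2h to convert from UTC+2).
Leo ∩ Ulla: 11:30-12:30, 14:30-14:45, 15:30-16:15.
Leo ∩ Ulla ∩ Imani: 11:45-12:30, 14:30-14:45, 15:30-16:15.
Leo ∩ Ulla ∩ Imani ∩ Vera: 11:45-12:30, 14:30-14:45, 15:30-16:00.
Leo ∩ Ulla ∩ Imani ∩ Vera ∩ Lila: 11:45-12:30.
That's a single block of 45 minutes.

45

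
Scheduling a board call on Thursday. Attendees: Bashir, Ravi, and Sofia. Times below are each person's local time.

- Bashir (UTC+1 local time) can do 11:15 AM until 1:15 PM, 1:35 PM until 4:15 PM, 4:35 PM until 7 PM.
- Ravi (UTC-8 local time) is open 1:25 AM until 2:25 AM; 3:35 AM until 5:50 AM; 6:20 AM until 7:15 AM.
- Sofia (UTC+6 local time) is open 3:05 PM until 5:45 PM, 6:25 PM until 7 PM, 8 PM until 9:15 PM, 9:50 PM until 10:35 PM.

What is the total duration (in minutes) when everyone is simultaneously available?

Bashir in UTC: 10:15-12:15, 12:35-15:15, 15:35-18:00 (subtract 1h to convert from UTC+1).
Ravi in UTC: 09:25-10:25, 11:35-13:50, 14:20-15:15 (add 8h to convert from UTC-8).
Sofia in UTC: 09:05-11:45, 12:25-13:00, 14:00-15:15, 15:50-16:35 (subtract 6h to convert from UTC+6).
Bashir ∩ Ravi: 10:15-10:25, 11:35-12:15, 12:35-13:50, 14:20-15:15.
Bashir ∩ Ravi ∩ Sofia: 10:15-10:25, 11:35-11:45, 12:35-13:00, 14:20-15:15.
Summing the common windows: 10 + 10 + 25 + 55 = 100 minutes.

100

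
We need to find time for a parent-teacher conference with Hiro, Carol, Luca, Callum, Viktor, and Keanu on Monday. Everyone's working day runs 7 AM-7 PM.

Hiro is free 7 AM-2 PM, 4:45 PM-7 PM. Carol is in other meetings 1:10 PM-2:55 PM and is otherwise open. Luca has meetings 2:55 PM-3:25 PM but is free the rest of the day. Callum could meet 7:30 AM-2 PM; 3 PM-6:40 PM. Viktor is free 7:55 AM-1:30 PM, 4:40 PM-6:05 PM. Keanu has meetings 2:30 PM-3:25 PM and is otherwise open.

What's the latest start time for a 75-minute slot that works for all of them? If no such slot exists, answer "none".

Hiro free: 07:00-14:00, 16:45-19:00.
Carol free: 07:00-13:10, 14:55-19:00 (invert busy blocks within the working day).
Luca free: 07:00-14:55, 15:25-19:00 (invert busy blocks within the working day).
Callum free: 07:30-14:00, 15:00-18:40.
Viktor free: 07:55-13:30, 16:40-18:05.
Keanu free: 07:00-14:30, 15:25-19:00 (invert busy blocks within the working day).
Hiro ∩ Carol: 07:00-13:10, 16:45-19:00.
Hiro ∩ Carol ∩ Luca: 07:00-13:10, 16:45-19:00.
Hiro ∩ Carol ∩ Luca ∩ Callum: 07:30-13:10, 16:45-18:40.
Hiro ∩ Carol ∩ Luca ∩ Callum ∩ Viktor: 07:55-13:10, 16:45-18:05.
Hiro ∩ Carol ∩ Luca ∩ Callum ∩ Viktor ∩ Keanu: 07:55-13:10, 16:45-18:05.
The last common window of at least 75 minutes is 16:45-18:05; a 75-minute meeting can start as late as 16:50 and still end by 18:05.

16:50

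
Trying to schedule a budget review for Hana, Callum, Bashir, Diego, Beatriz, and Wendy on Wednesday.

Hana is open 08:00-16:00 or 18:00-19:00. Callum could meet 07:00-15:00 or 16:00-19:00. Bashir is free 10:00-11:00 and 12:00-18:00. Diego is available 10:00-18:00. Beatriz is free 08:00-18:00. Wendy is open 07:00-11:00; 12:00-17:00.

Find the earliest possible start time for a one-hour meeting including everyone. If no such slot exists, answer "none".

Hana ∩ Callum: 08:00-15:00, 18:00-19:00.
Hana ∩ Callum ∩ Bashir: 10:00-11:00, 12:00-15:00.
Hana ∩ Callum ∩ Bashir ∩ Diego: 10:00-11:00, 12:00-15:00.
Hana ∩ Callum ∩ Bashir ∩ Diego ∩ Beatriz: 10:00-11:00, 12:00-15:00.
Hana ∩ Callum ∩ Bashir ∩ Diego ∩ Beatriz ∩ Wendy: 10:00-11:00, 12:00-15:00.
Those are the intersection windows.
The first common window of at least 60 minutes is 10:00-11:00, so the earliest start is 10:00.

10:00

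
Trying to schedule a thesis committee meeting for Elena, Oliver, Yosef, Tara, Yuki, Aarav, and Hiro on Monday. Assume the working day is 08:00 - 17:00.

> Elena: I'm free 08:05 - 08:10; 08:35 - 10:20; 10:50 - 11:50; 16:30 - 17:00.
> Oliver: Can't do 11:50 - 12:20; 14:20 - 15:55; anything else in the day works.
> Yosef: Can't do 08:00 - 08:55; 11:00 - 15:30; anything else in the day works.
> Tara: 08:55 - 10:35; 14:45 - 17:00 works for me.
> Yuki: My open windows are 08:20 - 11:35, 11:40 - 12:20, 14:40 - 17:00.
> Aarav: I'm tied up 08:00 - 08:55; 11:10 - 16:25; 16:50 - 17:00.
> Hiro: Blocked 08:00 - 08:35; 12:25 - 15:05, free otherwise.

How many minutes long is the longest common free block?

85

Elena free: 08:05-08:10, 08:35-10:20, 10:50-11:50, 16:30-17:00.
Oliver free: 08:00-11:50, 12:20-14:20, 15:55-17:00 (invert busy blocks within the working day).
Yosef free: 08:55-11:00, 15:30-17:00 (invert busy blocks within the working day).
Tara free: 08:55-10:35, 14:45-17:00.
Yuki free: 08:20-11:35, 11:40-12:20, 14:40-17:00.
Aarav free: 08:55-11:10, 16:25-16:50 (invert busy blocks within the working day).
Hiro free: 08:35-12:25, 15:05-17:00 (invert busy blocks within the working day).
Elena ∩ Oliver: 08:05-08:10, 08:35-10:20, 10:50-11:50, 16:30-17:00.
Elena ∩ Oliver ∩ Yosef: 08:55-10:20, 10:50-11:00, 16:30-17:00.
Elena ∩ Oliver ∩ Yosef ∩ Tara: 08:55-10:20, 16:30-17:00.
Elena ∩ Oliver ∩ Yosef ∩ Tara ∩ Yuki: 08:55-10:20, 16:30-17:00.
Elena ∩ Oliver ∩ Yosef ∩ Tara ∩ Yuki ∩ Aarav: 08:55-10:20, 16:30-16:50.
Elena ∩ Oliver ∩ Yosef ∩ Tara ∩ Yuki ∩ Aarav ∩ Hiro: 08:55-10:20, 16:30-16:50.
So the common availability across everyone is 08:55-10:20, 16:30-16:50.
The longest is 08:55-10:20 at 85 minutes.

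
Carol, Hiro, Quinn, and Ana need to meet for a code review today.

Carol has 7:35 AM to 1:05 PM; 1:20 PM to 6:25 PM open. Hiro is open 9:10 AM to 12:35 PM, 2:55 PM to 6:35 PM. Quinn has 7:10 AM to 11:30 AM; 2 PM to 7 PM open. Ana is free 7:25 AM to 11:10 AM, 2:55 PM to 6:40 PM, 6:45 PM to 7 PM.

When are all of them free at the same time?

Carol ∩ Hiro: 09:10-12:35, 14:55-18:25.
Carol ∩ Hiro ∩ Quinn: 09:10-11:30, 14:55-18:25.
Carol ∩ Hiro ∩ Quinn ∩ Ana: 09:10-11:10, 14:55-18:25.

09:10-11:10, 14:55-18:25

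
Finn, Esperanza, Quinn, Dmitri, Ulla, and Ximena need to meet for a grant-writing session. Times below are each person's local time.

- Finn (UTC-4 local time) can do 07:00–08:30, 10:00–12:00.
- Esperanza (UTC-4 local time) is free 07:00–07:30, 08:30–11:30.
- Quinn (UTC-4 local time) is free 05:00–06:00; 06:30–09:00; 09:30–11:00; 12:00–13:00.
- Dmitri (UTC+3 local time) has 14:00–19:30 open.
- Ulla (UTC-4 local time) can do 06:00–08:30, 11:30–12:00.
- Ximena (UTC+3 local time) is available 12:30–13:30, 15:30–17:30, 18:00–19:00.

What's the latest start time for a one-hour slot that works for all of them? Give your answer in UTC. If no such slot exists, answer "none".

none

Finn in UTC: 11:00-12:30, 14:00-16:00 (add 4h to convert from UTC-4).
Esperanza in UTC: 11:00-11:30, 12:30-15:30 (add 4h to convert from UTC-4).
Quinn in UTC: 09:00-10:00, 10:30-13:00, 13:30-15:00, 16:00-17:00 (add 4h to convert from UTC-4).
Dmitri in UTC: 11:00-16:30 (subtract 3h to convert from UTC+3).
Ulla in UTC: 10:00-12:30, 15:30-16:00 (add 4h to convert from UTC-4).
Ximena in UTC: 09:30-10:30, 12:30-14:30, 15:00-16:00 (subtract 3h to convert from UTC+3).
Finn ∩ Esperanza: 11:00-11:30, 14:00-15:30.
Finn ∩ Esperanza ∩ Quinn: 11:00-11:30, 14:00-15:00.
Finn ∩ Esperanza ∩ Quinn ∩ Dmitri: 11:00-11:30, 14:00-15:00.
Finn ∩ Esperanza ∩ Quinn ∩ Dmitri ∩ Ulla: 11:00-11:30.
Finn ∩ Esperanza ∩ Quinn ∩ Dmitri ∩ Ulla ∩ Ximena: ∅.
There is no time when everyone is free.
No common window is at least 60 minutes long.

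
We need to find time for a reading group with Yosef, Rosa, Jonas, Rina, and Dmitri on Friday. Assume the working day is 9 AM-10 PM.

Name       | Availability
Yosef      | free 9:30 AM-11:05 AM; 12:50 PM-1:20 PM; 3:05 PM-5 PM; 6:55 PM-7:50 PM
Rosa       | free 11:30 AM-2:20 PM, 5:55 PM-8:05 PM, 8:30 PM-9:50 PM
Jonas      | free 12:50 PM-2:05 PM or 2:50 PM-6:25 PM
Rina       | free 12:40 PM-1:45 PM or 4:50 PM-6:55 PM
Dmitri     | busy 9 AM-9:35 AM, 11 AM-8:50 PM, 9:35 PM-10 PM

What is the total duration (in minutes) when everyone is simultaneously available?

0

Yosef free: 09:30-11:05, 12:50-13:20, 15:05-17:00, 18:55-19:50.
Rosa free: 11:30-14:20, 17:55-20:05, 20:30-21:50.
Jonas free: 12:50-14:05, 14:50-18:25.
Rina free: 12:40-13:45, 16:50-18:55.
Dmitri free: 09:35-11:00, 20:50-21:35 (invert busy blocks within the working day).
Yosef ∩ Rosa: 12:50-13:20, 18:55-19:50.
Yosef ∩ Rosa ∩ Jonas: 12:50-13:20.
Yosef ∩ Rosa ∩ Jonas ∩ Rina: 12:50-13:20.
Yosef ∩ Rosa ∩ Jonas ∩ Rina ∩ Dmitri: ∅.
There is no time when everyone is free.
There is no common window, so the total is 0 minutes.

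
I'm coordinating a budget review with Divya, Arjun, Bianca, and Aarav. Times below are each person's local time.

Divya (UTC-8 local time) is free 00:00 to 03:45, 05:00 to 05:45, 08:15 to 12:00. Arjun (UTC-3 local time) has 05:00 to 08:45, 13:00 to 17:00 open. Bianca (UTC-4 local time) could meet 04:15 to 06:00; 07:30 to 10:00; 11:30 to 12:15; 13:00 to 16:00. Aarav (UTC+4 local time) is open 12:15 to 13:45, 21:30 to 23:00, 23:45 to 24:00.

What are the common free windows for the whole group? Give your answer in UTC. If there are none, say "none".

Divya in UTC: 08:00-11:45, 13:00-13:45, 16:15-20:00 (add 8h to convert from UTC-8).
Arjun in UTC: 08:00-11:45, 16:00-20:00 (add 3h to convert from UTC-3).
Bianca in UTC: 08:15-10:00, 11:30-14:00, 15:30-16:15, 17:00-20:00 (add 4h to convert from UTC-4).
Aarav in UTC: 08:15-09:45, 17:30-19:00, 19:45-20:00 (subtract 4h to convert from UTC+4).
Divya ∩ Arjun: 08:00-11:45, 16:15-20:00.
Divya ∩ Arjun ∩ Bianca: 08:15-10:00, 11:30-11:45, 17:00-20:00.
Divya ∩ Arjun ∩ Bianca ∩ Aarav: 08:15-09:45, 17:30-19:00, 19:45-20:00.

08:15-09:45, 17:30-19:00, 19:45-20:00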